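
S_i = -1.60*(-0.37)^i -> [-1.6, 0.59, -0.22, 0.08, -0.03]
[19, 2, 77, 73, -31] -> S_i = Random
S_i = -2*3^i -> [-2, -6, -18, -54, -162]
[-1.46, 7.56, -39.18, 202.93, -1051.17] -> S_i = -1.46*(-5.18)^i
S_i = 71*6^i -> [71, 426, 2556, 15336, 92016]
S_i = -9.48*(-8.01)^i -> [-9.48, 75.93, -608.24, 4871.98, -39024.59]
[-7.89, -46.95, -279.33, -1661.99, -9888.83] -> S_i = -7.89*5.95^i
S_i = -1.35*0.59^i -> [-1.35, -0.8, -0.47, -0.28, -0.16]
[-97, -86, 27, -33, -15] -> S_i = Random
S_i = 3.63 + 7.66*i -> [3.63, 11.29, 18.95, 26.61, 34.27]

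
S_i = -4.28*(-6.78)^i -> [-4.28, 29.02, -196.74, 1333.93, -9044.04]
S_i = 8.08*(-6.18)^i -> [8.08, -49.93, 308.59, -1907.11, 11785.97]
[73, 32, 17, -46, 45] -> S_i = Random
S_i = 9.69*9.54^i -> [9.69, 92.44, 881.9, 8413.35, 80263.35]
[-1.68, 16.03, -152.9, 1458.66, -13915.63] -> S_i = -1.68*(-9.54)^i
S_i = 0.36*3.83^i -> [0.36, 1.38, 5.28, 20.23, 77.46]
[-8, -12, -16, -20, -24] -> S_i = -8 + -4*i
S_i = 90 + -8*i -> [90, 82, 74, 66, 58]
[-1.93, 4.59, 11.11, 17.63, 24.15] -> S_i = -1.93 + 6.52*i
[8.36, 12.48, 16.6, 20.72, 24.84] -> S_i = 8.36 + 4.12*i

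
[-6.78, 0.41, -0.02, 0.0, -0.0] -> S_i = -6.78*(-0.06)^i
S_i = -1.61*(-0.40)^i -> [-1.61, 0.64, -0.26, 0.1, -0.04]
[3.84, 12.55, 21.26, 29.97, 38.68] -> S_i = 3.84 + 8.71*i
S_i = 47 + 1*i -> [47, 48, 49, 50, 51]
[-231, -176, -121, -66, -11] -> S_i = -231 + 55*i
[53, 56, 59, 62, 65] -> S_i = 53 + 3*i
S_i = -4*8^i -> [-4, -32, -256, -2048, -16384]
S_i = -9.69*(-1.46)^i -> [-9.69, 14.15, -20.66, 30.16, -44.03]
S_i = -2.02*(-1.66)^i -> [-2.02, 3.35, -5.57, 9.24, -15.34]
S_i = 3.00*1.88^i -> [3.0, 5.64, 10.6, 19.93, 37.48]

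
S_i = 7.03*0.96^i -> [7.03, 6.75, 6.48, 6.22, 5.97]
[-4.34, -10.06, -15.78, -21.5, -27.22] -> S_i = -4.34 + -5.72*i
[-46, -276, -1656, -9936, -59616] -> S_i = -46*6^i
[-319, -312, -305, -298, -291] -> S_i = -319 + 7*i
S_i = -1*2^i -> [-1, -2, -4, -8, -16]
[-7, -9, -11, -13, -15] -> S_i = -7 + -2*i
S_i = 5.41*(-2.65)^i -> [5.41, -14.34, 37.99, -100.68, 266.8]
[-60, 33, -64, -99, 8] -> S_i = Random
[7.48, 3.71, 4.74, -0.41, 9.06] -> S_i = Random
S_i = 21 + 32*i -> [21, 53, 85, 117, 149]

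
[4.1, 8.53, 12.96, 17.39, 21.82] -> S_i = 4.10 + 4.43*i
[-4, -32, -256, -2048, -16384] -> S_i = -4*8^i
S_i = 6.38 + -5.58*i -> [6.38, 0.8, -4.78, -10.36, -15.94]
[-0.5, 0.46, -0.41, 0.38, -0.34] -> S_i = -0.50*(-0.91)^i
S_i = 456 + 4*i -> [456, 460, 464, 468, 472]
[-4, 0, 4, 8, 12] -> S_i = -4 + 4*i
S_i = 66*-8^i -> [66, -528, 4224, -33792, 270336]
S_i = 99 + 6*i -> [99, 105, 111, 117, 123]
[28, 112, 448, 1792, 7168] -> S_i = 28*4^i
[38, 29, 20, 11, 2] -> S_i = 38 + -9*i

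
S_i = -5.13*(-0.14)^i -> [-5.13, 0.72, -0.1, 0.01, -0.0]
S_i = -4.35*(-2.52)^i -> [-4.35, 10.96, -27.62, 69.61, -175.42]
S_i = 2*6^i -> [2, 12, 72, 432, 2592]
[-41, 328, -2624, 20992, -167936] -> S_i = -41*-8^i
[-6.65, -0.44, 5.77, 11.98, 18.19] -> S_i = -6.65 + 6.21*i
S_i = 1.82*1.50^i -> [1.82, 2.73, 4.1, 6.14, 9.21]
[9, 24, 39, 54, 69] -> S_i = 9 + 15*i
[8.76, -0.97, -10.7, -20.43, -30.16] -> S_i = 8.76 + -9.73*i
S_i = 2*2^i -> [2, 4, 8, 16, 32]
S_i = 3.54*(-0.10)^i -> [3.54, -0.35, 0.04, -0.0, 0.0]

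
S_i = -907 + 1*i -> [-907, -906, -905, -904, -903]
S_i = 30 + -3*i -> [30, 27, 24, 21, 18]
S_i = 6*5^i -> [6, 30, 150, 750, 3750]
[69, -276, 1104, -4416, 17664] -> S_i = 69*-4^i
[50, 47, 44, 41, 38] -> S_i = 50 + -3*i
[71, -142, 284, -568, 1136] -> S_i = 71*-2^i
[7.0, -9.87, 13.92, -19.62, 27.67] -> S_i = 7.00*(-1.41)^i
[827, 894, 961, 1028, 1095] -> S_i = 827 + 67*i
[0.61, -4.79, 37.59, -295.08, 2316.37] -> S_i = 0.61*(-7.85)^i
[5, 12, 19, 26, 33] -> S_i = 5 + 7*i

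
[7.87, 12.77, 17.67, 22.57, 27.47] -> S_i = 7.87 + 4.90*i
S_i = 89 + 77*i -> [89, 166, 243, 320, 397]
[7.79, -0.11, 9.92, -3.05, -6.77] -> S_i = Random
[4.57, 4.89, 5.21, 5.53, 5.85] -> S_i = 4.57 + 0.32*i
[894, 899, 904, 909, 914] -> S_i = 894 + 5*i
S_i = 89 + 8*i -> [89, 97, 105, 113, 121]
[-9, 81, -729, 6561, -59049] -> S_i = -9*-9^i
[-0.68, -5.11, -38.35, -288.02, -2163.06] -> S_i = -0.68*7.51^i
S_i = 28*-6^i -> [28, -168, 1008, -6048, 36288]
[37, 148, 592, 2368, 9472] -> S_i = 37*4^i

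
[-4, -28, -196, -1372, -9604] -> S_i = -4*7^i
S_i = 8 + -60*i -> [8, -52, -112, -172, -232]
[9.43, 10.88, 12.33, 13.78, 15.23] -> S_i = 9.43 + 1.45*i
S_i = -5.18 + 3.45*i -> [-5.18, -1.73, 1.72, 5.17, 8.62]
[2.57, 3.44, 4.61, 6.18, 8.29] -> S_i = 2.57*1.34^i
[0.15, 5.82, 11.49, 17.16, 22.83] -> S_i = 0.15 + 5.67*i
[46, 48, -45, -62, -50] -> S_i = Random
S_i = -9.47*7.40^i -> [-9.47, -70.08, -518.58, -3837.47, -28397.29]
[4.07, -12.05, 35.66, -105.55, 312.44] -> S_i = 4.07*(-2.96)^i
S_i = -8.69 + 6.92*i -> [-8.69, -1.77, 5.15, 12.07, 18.99]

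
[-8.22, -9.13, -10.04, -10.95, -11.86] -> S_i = -8.22 + -0.91*i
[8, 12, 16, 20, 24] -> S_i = 8 + 4*i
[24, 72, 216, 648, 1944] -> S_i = 24*3^i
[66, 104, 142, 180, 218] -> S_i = 66 + 38*i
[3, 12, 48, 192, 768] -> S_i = 3*4^i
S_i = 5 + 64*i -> [5, 69, 133, 197, 261]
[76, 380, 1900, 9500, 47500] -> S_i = 76*5^i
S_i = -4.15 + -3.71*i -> [-4.15, -7.86, -11.57, -15.28, -18.99]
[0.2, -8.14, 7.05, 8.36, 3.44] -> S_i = Random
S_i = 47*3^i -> [47, 141, 423, 1269, 3807]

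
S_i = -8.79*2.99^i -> [-8.79, -26.28, -78.58, -234.96, -702.54]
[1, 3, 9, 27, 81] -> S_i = 1*3^i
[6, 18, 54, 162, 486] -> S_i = 6*3^i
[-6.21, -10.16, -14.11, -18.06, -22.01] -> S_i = -6.21 + -3.95*i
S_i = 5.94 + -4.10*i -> [5.94, 1.84, -2.26, -6.36, -10.46]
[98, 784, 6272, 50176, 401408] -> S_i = 98*8^i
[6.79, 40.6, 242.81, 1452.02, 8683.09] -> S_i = 6.79*5.98^i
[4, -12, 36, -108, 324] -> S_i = 4*-3^i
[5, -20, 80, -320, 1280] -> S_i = 5*-4^i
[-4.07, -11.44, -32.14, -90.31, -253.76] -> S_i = -4.07*2.81^i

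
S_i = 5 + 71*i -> [5, 76, 147, 218, 289]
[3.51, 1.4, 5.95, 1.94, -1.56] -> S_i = Random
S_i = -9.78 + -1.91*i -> [-9.78, -11.69, -13.6, -15.51, -17.42]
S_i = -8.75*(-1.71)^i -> [-8.75, 14.96, -25.59, 43.75, -74.82]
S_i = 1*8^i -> [1, 8, 64, 512, 4096]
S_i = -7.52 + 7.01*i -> [-7.52, -0.51, 6.5, 13.51, 20.52]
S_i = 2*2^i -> [2, 4, 8, 16, 32]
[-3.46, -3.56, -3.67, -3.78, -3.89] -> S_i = -3.46*1.03^i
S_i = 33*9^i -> [33, 297, 2673, 24057, 216513]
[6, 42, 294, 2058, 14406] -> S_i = 6*7^i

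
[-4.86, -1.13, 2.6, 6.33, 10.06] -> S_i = -4.86 + 3.73*i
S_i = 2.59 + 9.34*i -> [2.59, 11.93, 21.27, 30.61, 39.95]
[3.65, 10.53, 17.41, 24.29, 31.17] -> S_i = 3.65 + 6.88*i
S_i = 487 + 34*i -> [487, 521, 555, 589, 623]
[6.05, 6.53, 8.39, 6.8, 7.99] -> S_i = Random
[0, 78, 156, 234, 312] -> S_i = 0 + 78*i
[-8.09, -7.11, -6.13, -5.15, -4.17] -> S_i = -8.09 + 0.98*i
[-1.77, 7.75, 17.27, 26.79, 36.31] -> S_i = -1.77 + 9.52*i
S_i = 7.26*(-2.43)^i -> [7.26, -17.64, 42.87, -104.17, 253.14]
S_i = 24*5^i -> [24, 120, 600, 3000, 15000]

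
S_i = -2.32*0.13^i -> [-2.32, -0.3, -0.04, -0.01, -0.0]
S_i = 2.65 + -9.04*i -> [2.65, -6.39, -15.43, -24.47, -33.51]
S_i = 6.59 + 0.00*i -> [6.59, 6.59, 6.59, 6.59, 6.59]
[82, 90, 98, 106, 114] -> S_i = 82 + 8*i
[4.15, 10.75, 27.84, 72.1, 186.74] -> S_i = 4.15*2.59^i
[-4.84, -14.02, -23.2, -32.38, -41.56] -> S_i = -4.84 + -9.18*i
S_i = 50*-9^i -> [50, -450, 4050, -36450, 328050]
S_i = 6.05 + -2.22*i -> [6.05, 3.83, 1.61, -0.61, -2.83]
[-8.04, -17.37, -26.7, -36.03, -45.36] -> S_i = -8.04 + -9.33*i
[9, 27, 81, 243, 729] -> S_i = 9*3^i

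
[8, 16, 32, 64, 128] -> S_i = 8*2^i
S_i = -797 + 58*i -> [-797, -739, -681, -623, -565]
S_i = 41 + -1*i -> [41, 40, 39, 38, 37]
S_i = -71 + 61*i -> [-71, -10, 51, 112, 173]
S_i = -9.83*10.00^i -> [-9.83, -98.3, -983.0, -9830.0, -98300.0]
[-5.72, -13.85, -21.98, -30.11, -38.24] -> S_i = -5.72 + -8.13*i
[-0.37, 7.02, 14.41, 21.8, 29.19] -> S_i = -0.37 + 7.39*i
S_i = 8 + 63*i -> [8, 71, 134, 197, 260]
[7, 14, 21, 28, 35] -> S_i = 7 + 7*i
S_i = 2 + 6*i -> [2, 8, 14, 20, 26]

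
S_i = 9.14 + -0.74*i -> [9.14, 8.4, 7.66, 6.92, 6.18]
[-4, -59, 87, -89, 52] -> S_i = Random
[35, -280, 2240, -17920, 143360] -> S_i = 35*-8^i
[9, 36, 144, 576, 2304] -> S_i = 9*4^i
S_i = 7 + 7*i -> [7, 14, 21, 28, 35]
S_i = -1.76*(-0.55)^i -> [-1.76, 0.97, -0.53, 0.29, -0.16]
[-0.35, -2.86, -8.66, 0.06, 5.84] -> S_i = Random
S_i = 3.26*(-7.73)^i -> [3.26, -25.2, 194.79, -1505.76, 11639.53]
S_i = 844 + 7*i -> [844, 851, 858, 865, 872]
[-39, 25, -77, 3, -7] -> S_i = Random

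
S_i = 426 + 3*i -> [426, 429, 432, 435, 438]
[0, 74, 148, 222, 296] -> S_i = 0 + 74*i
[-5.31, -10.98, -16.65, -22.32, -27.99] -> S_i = -5.31 + -5.67*i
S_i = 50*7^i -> [50, 350, 2450, 17150, 120050]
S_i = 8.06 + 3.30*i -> [8.06, 11.36, 14.66, 17.96, 21.26]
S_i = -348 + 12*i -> [-348, -336, -324, -312, -300]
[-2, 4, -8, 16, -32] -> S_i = -2*-2^i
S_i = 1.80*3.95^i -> [1.8, 7.11, 28.08, 110.93, 438.19]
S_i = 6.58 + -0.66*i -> [6.58, 5.92, 5.26, 4.6, 3.94]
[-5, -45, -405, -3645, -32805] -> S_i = -5*9^i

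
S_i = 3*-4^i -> [3, -12, 48, -192, 768]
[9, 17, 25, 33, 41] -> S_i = 9 + 8*i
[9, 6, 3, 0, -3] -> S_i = 9 + -3*i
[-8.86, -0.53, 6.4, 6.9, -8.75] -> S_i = Random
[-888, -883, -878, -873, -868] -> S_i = -888 + 5*i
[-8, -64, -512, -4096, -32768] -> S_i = -8*8^i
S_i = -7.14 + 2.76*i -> [-7.14, -4.38, -1.62, 1.14, 3.9]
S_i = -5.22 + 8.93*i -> [-5.22, 3.71, 12.64, 21.57, 30.5]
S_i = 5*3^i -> [5, 15, 45, 135, 405]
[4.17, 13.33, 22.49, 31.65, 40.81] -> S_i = 4.17 + 9.16*i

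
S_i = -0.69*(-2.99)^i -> [-0.69, 2.06, -6.17, 18.44, -55.15]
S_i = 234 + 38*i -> [234, 272, 310, 348, 386]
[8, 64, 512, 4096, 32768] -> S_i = 8*8^i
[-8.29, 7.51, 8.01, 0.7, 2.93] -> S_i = Random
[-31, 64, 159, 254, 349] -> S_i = -31 + 95*i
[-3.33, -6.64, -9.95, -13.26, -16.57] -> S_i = -3.33 + -3.31*i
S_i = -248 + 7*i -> [-248, -241, -234, -227, -220]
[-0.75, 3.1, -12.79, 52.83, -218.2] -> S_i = -0.75*(-4.13)^i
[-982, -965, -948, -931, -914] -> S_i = -982 + 17*i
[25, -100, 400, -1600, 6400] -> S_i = 25*-4^i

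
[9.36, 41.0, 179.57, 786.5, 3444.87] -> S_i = 9.36*4.38^i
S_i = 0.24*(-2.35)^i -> [0.24, -0.56, 1.33, -3.11, 7.32]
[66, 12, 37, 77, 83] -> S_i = Random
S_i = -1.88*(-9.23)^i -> [-1.88, 17.35, -160.16, 1478.3, -13644.72]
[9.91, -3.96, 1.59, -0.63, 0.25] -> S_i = 9.91*(-0.40)^i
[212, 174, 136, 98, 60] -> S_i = 212 + -38*i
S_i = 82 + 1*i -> [82, 83, 84, 85, 86]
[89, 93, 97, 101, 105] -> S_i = 89 + 4*i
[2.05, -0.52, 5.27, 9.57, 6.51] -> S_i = Random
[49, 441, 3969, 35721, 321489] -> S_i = 49*9^i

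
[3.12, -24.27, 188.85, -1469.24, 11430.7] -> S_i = 3.12*(-7.78)^i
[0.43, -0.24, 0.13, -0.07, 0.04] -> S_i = 0.43*(-0.55)^i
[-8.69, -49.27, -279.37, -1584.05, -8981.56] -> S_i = -8.69*5.67^i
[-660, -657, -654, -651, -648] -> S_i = -660 + 3*i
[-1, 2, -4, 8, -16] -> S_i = -1*-2^i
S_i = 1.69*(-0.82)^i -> [1.69, -1.39, 1.14, -0.93, 0.76]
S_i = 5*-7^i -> [5, -35, 245, -1715, 12005]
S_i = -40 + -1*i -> [-40, -41, -42, -43, -44]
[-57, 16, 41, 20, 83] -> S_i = Random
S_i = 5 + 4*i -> [5, 9, 13, 17, 21]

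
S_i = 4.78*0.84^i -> [4.78, 4.02, 3.37, 2.83, 2.38]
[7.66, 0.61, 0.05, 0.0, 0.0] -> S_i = 7.66*0.08^i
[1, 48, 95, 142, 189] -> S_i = 1 + 47*i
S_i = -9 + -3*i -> [-9, -12, -15, -18, -21]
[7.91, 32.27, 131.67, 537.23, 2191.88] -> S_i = 7.91*4.08^i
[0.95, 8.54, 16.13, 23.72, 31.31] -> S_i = 0.95 + 7.59*i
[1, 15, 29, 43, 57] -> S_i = 1 + 14*i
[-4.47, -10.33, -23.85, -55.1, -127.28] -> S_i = -4.47*2.31^i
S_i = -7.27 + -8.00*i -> [-7.27, -15.27, -23.27, -31.27, -39.27]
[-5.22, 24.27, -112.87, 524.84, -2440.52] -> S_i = -5.22*(-4.65)^i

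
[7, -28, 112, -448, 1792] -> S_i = 7*-4^i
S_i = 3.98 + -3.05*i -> [3.98, 0.93, -2.12, -5.17, -8.22]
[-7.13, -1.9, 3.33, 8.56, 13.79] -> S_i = -7.13 + 5.23*i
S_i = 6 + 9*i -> [6, 15, 24, 33, 42]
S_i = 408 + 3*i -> [408, 411, 414, 417, 420]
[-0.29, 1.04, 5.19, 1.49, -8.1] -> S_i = Random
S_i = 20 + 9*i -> [20, 29, 38, 47, 56]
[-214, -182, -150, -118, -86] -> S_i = -214 + 32*i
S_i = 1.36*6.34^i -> [1.36, 8.62, 54.67, 346.58, 2197.33]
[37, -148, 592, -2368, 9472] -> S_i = 37*-4^i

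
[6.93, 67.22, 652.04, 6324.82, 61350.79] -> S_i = 6.93*9.70^i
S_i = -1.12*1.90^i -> [-1.12, -2.13, -4.04, -7.68, -14.6]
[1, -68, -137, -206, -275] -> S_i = 1 + -69*i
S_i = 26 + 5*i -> [26, 31, 36, 41, 46]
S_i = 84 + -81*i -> [84, 3, -78, -159, -240]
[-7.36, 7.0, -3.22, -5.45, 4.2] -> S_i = Random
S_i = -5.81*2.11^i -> [-5.81, -12.26, -25.87, -54.58, -115.16]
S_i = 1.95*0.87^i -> [1.95, 1.7, 1.48, 1.28, 1.12]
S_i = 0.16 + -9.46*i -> [0.16, -9.3, -18.76, -28.22, -37.68]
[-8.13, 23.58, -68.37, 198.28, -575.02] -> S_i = -8.13*(-2.90)^i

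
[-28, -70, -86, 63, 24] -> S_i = Random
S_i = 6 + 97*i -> [6, 103, 200, 297, 394]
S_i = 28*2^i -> [28, 56, 112, 224, 448]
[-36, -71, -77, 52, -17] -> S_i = Random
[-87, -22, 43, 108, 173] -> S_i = -87 + 65*i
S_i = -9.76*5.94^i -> [-9.76, -57.97, -344.37, -2045.55, -12150.54]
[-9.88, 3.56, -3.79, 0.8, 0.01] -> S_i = Random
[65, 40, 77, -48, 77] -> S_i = Random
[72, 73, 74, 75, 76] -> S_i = 72 + 1*i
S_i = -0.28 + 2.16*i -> [-0.28, 1.88, 4.04, 6.2, 8.36]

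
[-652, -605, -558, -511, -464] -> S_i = -652 + 47*i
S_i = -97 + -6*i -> [-97, -103, -109, -115, -121]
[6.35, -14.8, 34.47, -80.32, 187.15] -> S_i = 6.35*(-2.33)^i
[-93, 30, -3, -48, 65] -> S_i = Random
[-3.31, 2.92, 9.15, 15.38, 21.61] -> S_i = -3.31 + 6.23*i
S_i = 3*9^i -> [3, 27, 243, 2187, 19683]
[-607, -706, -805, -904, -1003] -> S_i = -607 + -99*i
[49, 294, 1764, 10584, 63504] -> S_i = 49*6^i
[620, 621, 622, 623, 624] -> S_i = 620 + 1*i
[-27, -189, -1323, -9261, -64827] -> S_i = -27*7^i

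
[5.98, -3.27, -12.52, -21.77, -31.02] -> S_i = 5.98 + -9.25*i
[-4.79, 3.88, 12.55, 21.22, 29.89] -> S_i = -4.79 + 8.67*i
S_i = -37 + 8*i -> [-37, -29, -21, -13, -5]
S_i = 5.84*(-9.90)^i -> [5.84, -57.82, 572.38, -5666.55, 56098.81]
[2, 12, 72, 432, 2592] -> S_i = 2*6^i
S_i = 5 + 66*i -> [5, 71, 137, 203, 269]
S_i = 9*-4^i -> [9, -36, 144, -576, 2304]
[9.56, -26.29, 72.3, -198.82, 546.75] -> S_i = 9.56*(-2.75)^i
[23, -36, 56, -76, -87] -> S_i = Random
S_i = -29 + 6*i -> [-29, -23, -17, -11, -5]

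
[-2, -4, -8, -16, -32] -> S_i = -2*2^i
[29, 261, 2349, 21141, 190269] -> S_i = 29*9^i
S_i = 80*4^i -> [80, 320, 1280, 5120, 20480]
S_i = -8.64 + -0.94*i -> [-8.64, -9.58, -10.52, -11.46, -12.4]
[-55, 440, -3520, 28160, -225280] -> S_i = -55*-8^i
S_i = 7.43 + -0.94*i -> [7.43, 6.49, 5.55, 4.61, 3.67]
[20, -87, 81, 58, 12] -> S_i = Random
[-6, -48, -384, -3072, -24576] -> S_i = -6*8^i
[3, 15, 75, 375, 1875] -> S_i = 3*5^i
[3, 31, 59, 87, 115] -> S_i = 3 + 28*i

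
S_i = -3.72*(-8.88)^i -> [-3.72, 33.03, -293.34, 2604.84, -23131.02]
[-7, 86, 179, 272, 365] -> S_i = -7 + 93*i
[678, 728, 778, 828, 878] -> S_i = 678 + 50*i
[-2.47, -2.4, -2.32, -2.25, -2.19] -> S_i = -2.47*0.97^i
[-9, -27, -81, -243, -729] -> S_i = -9*3^i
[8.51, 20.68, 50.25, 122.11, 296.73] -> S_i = 8.51*2.43^i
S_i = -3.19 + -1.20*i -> [-3.19, -4.39, -5.59, -6.79, -7.99]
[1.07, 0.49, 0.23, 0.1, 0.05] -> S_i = 1.07*0.46^i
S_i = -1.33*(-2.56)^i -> [-1.33, 3.4, -8.72, 22.31, -57.12]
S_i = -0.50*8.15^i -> [-0.5, -4.08, -33.21, -270.67, -2205.97]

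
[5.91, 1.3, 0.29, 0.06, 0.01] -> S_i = 5.91*0.22^i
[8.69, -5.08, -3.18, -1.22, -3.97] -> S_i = Random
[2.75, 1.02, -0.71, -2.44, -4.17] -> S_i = 2.75 + -1.73*i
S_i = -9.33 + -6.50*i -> [-9.33, -15.83, -22.33, -28.83, -35.33]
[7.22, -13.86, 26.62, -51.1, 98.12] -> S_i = 7.22*(-1.92)^i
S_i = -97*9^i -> [-97, -873, -7857, -70713, -636417]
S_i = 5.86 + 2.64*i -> [5.86, 8.5, 11.14, 13.78, 16.42]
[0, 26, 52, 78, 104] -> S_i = 0 + 26*i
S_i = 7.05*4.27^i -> [7.05, 30.1, 128.54, 548.87, 2343.69]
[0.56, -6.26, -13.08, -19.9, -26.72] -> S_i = 0.56 + -6.82*i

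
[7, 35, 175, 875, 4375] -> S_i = 7*5^i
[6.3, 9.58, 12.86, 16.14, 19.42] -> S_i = 6.30 + 3.28*i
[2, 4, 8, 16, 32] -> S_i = 2*2^i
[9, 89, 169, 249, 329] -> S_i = 9 + 80*i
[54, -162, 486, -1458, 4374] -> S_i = 54*-3^i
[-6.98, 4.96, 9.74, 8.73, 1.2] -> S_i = Random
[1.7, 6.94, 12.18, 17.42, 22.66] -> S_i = 1.70 + 5.24*i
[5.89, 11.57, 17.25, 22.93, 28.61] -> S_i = 5.89 + 5.68*i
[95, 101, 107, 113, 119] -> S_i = 95 + 6*i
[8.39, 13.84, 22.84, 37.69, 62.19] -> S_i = 8.39*1.65^i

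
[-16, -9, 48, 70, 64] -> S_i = Random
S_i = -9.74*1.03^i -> [-9.74, -10.03, -10.33, -10.64, -10.96]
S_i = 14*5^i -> [14, 70, 350, 1750, 8750]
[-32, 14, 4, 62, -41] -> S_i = Random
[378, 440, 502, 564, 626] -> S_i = 378 + 62*i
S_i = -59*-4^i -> [-59, 236, -944, 3776, -15104]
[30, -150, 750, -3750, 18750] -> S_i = 30*-5^i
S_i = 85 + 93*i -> [85, 178, 271, 364, 457]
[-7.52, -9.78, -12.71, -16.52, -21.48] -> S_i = -7.52*1.30^i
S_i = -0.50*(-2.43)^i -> [-0.5, 1.22, -2.95, 7.17, -17.43]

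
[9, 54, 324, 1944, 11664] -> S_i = 9*6^i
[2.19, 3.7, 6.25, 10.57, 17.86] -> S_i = 2.19*1.69^i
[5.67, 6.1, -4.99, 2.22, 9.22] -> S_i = Random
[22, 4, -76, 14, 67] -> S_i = Random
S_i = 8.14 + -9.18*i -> [8.14, -1.04, -10.22, -19.4, -28.58]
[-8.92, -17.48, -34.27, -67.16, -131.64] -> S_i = -8.92*1.96^i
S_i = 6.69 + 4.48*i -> [6.69, 11.17, 15.65, 20.13, 24.61]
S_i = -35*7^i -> [-35, -245, -1715, -12005, -84035]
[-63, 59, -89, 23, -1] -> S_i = Random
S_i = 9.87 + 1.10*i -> [9.87, 10.97, 12.07, 13.17, 14.27]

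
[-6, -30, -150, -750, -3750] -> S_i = -6*5^i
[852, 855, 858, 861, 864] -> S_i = 852 + 3*i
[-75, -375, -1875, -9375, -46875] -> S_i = -75*5^i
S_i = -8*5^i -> [-8, -40, -200, -1000, -5000]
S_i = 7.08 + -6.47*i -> [7.08, 0.61, -5.86, -12.33, -18.8]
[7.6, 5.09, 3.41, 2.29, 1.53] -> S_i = 7.60*0.67^i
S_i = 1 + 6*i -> [1, 7, 13, 19, 25]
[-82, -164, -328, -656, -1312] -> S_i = -82*2^i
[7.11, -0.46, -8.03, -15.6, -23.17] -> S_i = 7.11 + -7.57*i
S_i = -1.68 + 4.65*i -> [-1.68, 2.97, 7.62, 12.27, 16.92]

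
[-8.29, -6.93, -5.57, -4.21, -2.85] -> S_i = -8.29 + 1.36*i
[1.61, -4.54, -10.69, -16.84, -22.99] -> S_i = 1.61 + -6.15*i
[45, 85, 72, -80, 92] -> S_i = Random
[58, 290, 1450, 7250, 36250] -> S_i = 58*5^i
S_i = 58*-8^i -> [58, -464, 3712, -29696, 237568]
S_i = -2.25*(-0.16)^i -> [-2.25, 0.36, -0.06, 0.01, -0.0]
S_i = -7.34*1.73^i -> [-7.34, -12.7, -21.97, -38.0, -65.75]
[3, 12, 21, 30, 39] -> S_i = 3 + 9*i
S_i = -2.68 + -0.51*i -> [-2.68, -3.19, -3.7, -4.21, -4.72]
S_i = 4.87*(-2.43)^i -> [4.87, -11.83, 28.76, -69.88, 169.81]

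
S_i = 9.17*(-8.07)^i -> [9.17, -74.0, 597.2, -4819.37, 38892.29]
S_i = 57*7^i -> [57, 399, 2793, 19551, 136857]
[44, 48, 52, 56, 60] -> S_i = 44 + 4*i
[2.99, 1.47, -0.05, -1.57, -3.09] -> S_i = 2.99 + -1.52*i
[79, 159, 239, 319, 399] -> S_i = 79 + 80*i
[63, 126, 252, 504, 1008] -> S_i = 63*2^i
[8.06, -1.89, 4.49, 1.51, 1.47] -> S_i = Random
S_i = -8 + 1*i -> [-8, -7, -6, -5, -4]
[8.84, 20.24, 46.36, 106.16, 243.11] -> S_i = 8.84*2.29^i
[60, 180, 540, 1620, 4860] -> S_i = 60*3^i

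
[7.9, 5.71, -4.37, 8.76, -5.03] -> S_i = Random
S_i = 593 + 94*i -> [593, 687, 781, 875, 969]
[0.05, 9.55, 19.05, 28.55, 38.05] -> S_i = 0.05 + 9.50*i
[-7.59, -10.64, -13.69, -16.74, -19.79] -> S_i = -7.59 + -3.05*i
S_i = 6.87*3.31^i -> [6.87, 22.74, 75.27, 249.14, 824.65]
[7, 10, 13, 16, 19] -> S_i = 7 + 3*i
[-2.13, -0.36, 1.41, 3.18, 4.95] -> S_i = -2.13 + 1.77*i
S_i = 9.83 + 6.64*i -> [9.83, 16.47, 23.11, 29.75, 36.39]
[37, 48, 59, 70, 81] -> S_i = 37 + 11*i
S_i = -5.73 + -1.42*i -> [-5.73, -7.15, -8.57, -9.99, -11.41]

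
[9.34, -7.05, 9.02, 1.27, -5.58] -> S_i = Random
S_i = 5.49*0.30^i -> [5.49, 1.65, 0.49, 0.15, 0.04]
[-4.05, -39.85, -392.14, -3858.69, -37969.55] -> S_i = -4.05*9.84^i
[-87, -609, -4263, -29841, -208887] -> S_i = -87*7^i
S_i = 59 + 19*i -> [59, 78, 97, 116, 135]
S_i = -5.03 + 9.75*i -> [-5.03, 4.72, 14.47, 24.22, 33.97]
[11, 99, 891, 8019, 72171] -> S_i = 11*9^i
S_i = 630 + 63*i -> [630, 693, 756, 819, 882]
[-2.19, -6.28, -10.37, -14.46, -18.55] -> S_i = -2.19 + -4.09*i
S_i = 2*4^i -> [2, 8, 32, 128, 512]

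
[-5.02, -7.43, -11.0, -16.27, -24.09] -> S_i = -5.02*1.48^i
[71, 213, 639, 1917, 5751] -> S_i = 71*3^i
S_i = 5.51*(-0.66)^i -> [5.51, -3.64, 2.4, -1.58, 1.05]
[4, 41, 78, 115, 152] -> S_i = 4 + 37*i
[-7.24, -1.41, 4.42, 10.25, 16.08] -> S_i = -7.24 + 5.83*i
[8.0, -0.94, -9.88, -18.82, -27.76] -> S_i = 8.00 + -8.94*i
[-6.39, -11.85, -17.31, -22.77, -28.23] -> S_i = -6.39 + -5.46*i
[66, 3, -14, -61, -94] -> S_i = Random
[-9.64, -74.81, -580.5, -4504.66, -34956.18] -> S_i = -9.64*7.76^i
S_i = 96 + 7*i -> [96, 103, 110, 117, 124]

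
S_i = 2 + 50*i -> [2, 52, 102, 152, 202]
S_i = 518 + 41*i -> [518, 559, 600, 641, 682]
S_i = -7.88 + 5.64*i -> [-7.88, -2.24, 3.4, 9.04, 14.68]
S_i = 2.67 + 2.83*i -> [2.67, 5.5, 8.33, 11.16, 13.99]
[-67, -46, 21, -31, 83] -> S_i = Random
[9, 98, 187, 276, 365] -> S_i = 9 + 89*i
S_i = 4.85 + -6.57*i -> [4.85, -1.72, -8.29, -14.86, -21.43]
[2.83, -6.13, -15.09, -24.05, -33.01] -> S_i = 2.83 + -8.96*i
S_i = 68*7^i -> [68, 476, 3332, 23324, 163268]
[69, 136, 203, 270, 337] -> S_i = 69 + 67*i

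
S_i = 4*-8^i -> [4, -32, 256, -2048, 16384]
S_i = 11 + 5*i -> [11, 16, 21, 26, 31]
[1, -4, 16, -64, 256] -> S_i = 1*-4^i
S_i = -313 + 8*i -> [-313, -305, -297, -289, -281]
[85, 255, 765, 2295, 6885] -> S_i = 85*3^i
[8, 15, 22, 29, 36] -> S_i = 8 + 7*i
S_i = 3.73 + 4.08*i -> [3.73, 7.81, 11.89, 15.97, 20.05]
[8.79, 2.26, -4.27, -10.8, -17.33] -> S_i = 8.79 + -6.53*i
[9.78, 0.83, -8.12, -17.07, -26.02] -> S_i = 9.78 + -8.95*i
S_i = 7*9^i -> [7, 63, 567, 5103, 45927]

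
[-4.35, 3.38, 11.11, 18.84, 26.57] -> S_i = -4.35 + 7.73*i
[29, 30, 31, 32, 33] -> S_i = 29 + 1*i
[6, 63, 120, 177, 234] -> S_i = 6 + 57*i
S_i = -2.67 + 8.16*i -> [-2.67, 5.49, 13.65, 21.81, 29.97]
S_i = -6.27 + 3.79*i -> [-6.27, -2.48, 1.31, 5.1, 8.89]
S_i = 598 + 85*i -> [598, 683, 768, 853, 938]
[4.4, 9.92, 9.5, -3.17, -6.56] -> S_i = Random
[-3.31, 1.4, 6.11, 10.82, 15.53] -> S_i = -3.31 + 4.71*i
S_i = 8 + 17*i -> [8, 25, 42, 59, 76]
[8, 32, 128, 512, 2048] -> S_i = 8*4^i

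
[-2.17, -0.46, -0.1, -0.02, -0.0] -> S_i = -2.17*0.21^i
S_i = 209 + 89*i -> [209, 298, 387, 476, 565]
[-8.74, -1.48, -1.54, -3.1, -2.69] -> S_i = Random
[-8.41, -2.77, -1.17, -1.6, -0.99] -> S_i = Random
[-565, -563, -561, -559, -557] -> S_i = -565 + 2*i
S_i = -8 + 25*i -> [-8, 17, 42, 67, 92]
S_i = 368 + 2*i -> [368, 370, 372, 374, 376]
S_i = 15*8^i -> [15, 120, 960, 7680, 61440]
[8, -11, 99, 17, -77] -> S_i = Random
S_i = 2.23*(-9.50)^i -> [2.23, -21.18, 201.26, -1911.95, 18163.49]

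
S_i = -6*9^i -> [-6, -54, -486, -4374, -39366]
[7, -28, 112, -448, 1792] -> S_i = 7*-4^i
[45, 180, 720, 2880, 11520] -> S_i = 45*4^i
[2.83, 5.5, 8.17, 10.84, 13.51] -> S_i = 2.83 + 2.67*i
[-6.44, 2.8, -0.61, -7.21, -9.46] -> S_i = Random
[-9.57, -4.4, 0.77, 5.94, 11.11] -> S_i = -9.57 + 5.17*i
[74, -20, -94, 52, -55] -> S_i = Random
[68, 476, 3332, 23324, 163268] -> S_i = 68*7^i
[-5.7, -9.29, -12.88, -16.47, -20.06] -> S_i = -5.70 + -3.59*i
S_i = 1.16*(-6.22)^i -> [1.16, -7.22, 44.88, -279.14, 1736.28]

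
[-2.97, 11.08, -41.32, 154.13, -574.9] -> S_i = -2.97*(-3.73)^i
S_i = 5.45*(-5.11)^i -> [5.45, -27.85, 142.31, -727.21, 3716.04]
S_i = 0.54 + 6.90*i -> [0.54, 7.44, 14.34, 21.24, 28.14]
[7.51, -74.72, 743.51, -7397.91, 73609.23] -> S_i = 7.51*(-9.95)^i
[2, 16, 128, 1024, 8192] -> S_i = 2*8^i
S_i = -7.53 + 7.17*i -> [-7.53, -0.36, 6.81, 13.98, 21.15]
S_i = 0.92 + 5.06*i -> [0.92, 5.98, 11.04, 16.1, 21.16]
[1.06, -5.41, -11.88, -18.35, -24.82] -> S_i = 1.06 + -6.47*i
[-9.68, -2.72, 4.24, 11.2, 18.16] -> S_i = -9.68 + 6.96*i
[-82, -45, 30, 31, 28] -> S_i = Random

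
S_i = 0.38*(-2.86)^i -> [0.38, -1.09, 3.11, -8.89, 25.42]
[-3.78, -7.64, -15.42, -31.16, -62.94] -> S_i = -3.78*2.02^i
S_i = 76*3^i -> [76, 228, 684, 2052, 6156]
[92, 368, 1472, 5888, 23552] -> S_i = 92*4^i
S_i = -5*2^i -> [-5, -10, -20, -40, -80]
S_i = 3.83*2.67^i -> [3.83, 10.23, 27.3, 72.9, 194.65]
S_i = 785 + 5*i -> [785, 790, 795, 800, 805]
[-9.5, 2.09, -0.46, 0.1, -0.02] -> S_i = -9.50*(-0.22)^i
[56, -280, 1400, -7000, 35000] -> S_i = 56*-5^i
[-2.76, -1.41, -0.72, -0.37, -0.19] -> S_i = -2.76*0.51^i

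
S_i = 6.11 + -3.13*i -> [6.11, 2.98, -0.15, -3.28, -6.41]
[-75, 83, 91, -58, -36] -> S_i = Random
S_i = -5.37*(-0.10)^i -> [-5.37, 0.54, -0.05, 0.01, -0.0]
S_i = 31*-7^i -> [31, -217, 1519, -10633, 74431]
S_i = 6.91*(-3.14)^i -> [6.91, -21.7, 68.13, -213.93, 671.73]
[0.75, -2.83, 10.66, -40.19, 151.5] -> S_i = 0.75*(-3.77)^i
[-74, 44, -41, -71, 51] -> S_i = Random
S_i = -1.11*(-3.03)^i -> [-1.11, 3.36, -10.19, 30.88, -93.56]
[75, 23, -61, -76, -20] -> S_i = Random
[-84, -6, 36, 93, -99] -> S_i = Random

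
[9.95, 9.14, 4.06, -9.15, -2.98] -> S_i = Random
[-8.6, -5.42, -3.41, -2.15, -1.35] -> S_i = -8.60*0.63^i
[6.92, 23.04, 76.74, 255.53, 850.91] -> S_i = 6.92*3.33^i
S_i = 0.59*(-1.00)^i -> [0.59, -0.59, 0.59, -0.59, 0.59]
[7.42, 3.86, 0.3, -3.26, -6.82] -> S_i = 7.42 + -3.56*i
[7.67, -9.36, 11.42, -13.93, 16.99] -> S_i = 7.67*(-1.22)^i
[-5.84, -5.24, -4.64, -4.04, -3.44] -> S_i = -5.84 + 0.60*i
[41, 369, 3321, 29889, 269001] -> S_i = 41*9^i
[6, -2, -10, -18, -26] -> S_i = 6 + -8*i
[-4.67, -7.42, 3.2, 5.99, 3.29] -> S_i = Random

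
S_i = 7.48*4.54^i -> [7.48, 33.96, 154.17, 699.95, 3177.79]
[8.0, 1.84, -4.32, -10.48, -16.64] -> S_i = 8.00 + -6.16*i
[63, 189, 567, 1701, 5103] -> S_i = 63*3^i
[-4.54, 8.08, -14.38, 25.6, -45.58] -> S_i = -4.54*(-1.78)^i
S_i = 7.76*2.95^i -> [7.76, 22.89, 67.53, 199.22, 587.69]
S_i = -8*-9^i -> [-8, 72, -648, 5832, -52488]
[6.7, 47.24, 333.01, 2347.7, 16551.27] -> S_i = 6.70*7.05^i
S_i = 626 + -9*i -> [626, 617, 608, 599, 590]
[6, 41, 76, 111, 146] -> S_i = 6 + 35*i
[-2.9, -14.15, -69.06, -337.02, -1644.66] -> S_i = -2.90*4.88^i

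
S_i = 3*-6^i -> [3, -18, 108, -648, 3888]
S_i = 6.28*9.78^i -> [6.28, 61.42, 600.67, 5874.57, 57453.31]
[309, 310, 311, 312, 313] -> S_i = 309 + 1*i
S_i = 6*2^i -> [6, 12, 24, 48, 96]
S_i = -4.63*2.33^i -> [-4.63, -10.79, -25.14, -58.57, -136.46]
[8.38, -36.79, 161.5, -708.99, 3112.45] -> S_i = 8.38*(-4.39)^i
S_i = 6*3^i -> [6, 18, 54, 162, 486]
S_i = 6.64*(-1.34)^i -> [6.64, -8.9, 11.92, -15.98, 21.41]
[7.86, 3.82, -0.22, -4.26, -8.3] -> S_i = 7.86 + -4.04*i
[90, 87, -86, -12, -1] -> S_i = Random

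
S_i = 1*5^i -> [1, 5, 25, 125, 625]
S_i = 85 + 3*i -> [85, 88, 91, 94, 97]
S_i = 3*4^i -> [3, 12, 48, 192, 768]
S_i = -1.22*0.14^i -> [-1.22, -0.17, -0.02, -0.0, -0.0]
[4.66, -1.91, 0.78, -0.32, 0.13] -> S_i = 4.66*(-0.41)^i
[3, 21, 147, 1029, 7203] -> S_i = 3*7^i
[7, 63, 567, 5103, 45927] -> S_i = 7*9^i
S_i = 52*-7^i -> [52, -364, 2548, -17836, 124852]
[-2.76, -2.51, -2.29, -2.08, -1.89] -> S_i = -2.76*0.91^i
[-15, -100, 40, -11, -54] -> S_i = Random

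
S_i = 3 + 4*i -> [3, 7, 11, 15, 19]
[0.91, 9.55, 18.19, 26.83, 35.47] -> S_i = 0.91 + 8.64*i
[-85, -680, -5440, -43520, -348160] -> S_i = -85*8^i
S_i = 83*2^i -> [83, 166, 332, 664, 1328]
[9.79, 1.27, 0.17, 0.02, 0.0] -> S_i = 9.79*0.13^i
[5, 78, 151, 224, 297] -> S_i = 5 + 73*i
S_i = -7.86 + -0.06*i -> [-7.86, -7.92, -7.98, -8.04, -8.1]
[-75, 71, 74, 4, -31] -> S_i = Random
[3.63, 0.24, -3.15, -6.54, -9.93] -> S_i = 3.63 + -3.39*i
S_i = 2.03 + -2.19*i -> [2.03, -0.16, -2.35, -4.54, -6.73]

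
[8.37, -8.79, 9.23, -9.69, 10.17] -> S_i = 8.37*(-1.05)^i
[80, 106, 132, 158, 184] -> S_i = 80 + 26*i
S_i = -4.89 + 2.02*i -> [-4.89, -2.87, -0.85, 1.17, 3.19]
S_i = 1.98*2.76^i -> [1.98, 5.46, 15.08, 41.63, 114.9]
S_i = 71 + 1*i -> [71, 72, 73, 74, 75]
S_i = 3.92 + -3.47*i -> [3.92, 0.45, -3.02, -6.49, -9.96]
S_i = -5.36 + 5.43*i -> [-5.36, 0.07, 5.5, 10.93, 16.36]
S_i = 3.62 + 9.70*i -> [3.62, 13.32, 23.02, 32.72, 42.42]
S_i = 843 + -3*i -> [843, 840, 837, 834, 831]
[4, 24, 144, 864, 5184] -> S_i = 4*6^i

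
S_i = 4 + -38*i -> [4, -34, -72, -110, -148]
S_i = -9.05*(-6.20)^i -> [-9.05, 56.11, -347.88, 2156.87, -13372.58]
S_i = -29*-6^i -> [-29, 174, -1044, 6264, -37584]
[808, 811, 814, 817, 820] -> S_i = 808 + 3*i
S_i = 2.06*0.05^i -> [2.06, 0.1, 0.01, 0.0, 0.0]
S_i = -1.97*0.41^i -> [-1.97, -0.81, -0.33, -0.14, -0.06]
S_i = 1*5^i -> [1, 5, 25, 125, 625]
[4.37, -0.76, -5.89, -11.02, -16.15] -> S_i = 4.37 + -5.13*i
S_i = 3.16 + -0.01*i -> [3.16, 3.15, 3.14, 3.13, 3.12]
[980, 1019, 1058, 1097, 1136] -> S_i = 980 + 39*i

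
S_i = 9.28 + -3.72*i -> [9.28, 5.56, 1.84, -1.88, -5.6]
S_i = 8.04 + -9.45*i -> [8.04, -1.41, -10.86, -20.31, -29.76]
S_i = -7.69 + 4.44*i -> [-7.69, -3.25, 1.19, 5.63, 10.07]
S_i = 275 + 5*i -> [275, 280, 285, 290, 295]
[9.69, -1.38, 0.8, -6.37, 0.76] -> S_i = Random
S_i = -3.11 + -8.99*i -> [-3.11, -12.1, -21.09, -30.08, -39.07]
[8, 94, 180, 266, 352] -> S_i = 8 + 86*i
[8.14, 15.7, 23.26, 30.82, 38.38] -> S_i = 8.14 + 7.56*i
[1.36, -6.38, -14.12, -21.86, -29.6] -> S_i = 1.36 + -7.74*i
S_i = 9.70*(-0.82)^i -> [9.7, -7.95, 6.52, -5.35, 4.39]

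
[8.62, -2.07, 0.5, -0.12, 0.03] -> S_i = 8.62*(-0.24)^i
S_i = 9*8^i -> [9, 72, 576, 4608, 36864]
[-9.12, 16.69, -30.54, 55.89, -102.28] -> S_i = -9.12*(-1.83)^i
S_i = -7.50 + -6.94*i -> [-7.5, -14.44, -21.38, -28.32, -35.26]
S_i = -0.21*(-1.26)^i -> [-0.21, 0.26, -0.33, 0.42, -0.53]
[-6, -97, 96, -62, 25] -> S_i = Random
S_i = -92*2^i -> [-92, -184, -368, -736, -1472]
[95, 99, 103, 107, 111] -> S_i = 95 + 4*i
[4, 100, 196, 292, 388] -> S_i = 4 + 96*i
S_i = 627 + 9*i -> [627, 636, 645, 654, 663]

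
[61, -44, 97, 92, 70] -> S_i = Random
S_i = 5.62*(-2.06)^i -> [5.62, -11.58, 23.85, -49.13, 101.21]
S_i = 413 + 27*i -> [413, 440, 467, 494, 521]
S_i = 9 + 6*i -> [9, 15, 21, 27, 33]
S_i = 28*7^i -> [28, 196, 1372, 9604, 67228]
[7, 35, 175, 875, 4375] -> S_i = 7*5^i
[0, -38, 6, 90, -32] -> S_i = Random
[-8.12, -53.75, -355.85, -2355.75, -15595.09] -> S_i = -8.12*6.62^i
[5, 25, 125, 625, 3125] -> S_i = 5*5^i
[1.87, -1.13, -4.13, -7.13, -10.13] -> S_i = 1.87 + -3.00*i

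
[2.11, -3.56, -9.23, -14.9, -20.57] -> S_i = 2.11 + -5.67*i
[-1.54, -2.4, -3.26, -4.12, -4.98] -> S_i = -1.54 + -0.86*i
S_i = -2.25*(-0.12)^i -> [-2.25, 0.27, -0.03, 0.0, -0.0]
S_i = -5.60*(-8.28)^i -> [-5.6, 46.37, -383.93, 3178.92, -26321.42]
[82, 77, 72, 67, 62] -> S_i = 82 + -5*i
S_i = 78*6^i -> [78, 468, 2808, 16848, 101088]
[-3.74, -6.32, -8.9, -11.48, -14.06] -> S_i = -3.74 + -2.58*i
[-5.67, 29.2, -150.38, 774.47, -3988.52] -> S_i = -5.67*(-5.15)^i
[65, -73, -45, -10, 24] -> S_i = Random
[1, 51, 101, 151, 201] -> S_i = 1 + 50*i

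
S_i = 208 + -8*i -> [208, 200, 192, 184, 176]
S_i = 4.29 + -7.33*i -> [4.29, -3.04, -10.37, -17.7, -25.03]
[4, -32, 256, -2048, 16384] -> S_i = 4*-8^i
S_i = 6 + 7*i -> [6, 13, 20, 27, 34]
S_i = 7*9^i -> [7, 63, 567, 5103, 45927]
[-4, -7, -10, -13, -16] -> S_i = -4 + -3*i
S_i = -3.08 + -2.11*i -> [-3.08, -5.19, -7.3, -9.41, -11.52]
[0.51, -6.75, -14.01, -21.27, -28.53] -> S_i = 0.51 + -7.26*i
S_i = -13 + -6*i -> [-13, -19, -25, -31, -37]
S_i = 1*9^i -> [1, 9, 81, 729, 6561]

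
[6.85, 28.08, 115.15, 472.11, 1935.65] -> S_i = 6.85*4.10^i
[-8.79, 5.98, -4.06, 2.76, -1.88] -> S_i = -8.79*(-0.68)^i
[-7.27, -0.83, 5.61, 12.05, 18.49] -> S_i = -7.27 + 6.44*i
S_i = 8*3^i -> [8, 24, 72, 216, 648]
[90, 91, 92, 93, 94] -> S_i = 90 + 1*i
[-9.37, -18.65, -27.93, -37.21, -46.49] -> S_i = -9.37 + -9.28*i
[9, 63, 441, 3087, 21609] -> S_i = 9*7^i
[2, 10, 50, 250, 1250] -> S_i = 2*5^i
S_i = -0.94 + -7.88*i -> [-0.94, -8.82, -16.7, -24.58, -32.46]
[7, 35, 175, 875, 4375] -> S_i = 7*5^i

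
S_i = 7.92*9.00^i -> [7.92, 71.28, 641.52, 5773.68, 51963.12]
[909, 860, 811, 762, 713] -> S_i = 909 + -49*i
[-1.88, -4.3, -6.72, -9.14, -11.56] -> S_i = -1.88 + -2.42*i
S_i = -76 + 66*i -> [-76, -10, 56, 122, 188]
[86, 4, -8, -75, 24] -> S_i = Random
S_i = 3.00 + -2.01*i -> [3.0, 0.99, -1.02, -3.03, -5.04]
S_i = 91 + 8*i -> [91, 99, 107, 115, 123]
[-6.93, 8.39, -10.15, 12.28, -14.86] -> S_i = -6.93*(-1.21)^i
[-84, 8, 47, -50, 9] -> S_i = Random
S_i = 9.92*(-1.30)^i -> [9.92, -12.9, 16.76, -21.79, 28.33]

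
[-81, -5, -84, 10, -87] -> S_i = Random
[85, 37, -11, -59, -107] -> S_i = 85 + -48*i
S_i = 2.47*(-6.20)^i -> [2.47, -15.31, 94.95, -588.67, 3649.75]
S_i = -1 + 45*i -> [-1, 44, 89, 134, 179]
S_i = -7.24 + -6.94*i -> [-7.24, -14.18, -21.12, -28.06, -35.0]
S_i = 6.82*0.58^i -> [6.82, 3.96, 2.29, 1.33, 0.77]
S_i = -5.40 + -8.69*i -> [-5.4, -14.09, -22.78, -31.47, -40.16]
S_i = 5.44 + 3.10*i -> [5.44, 8.54, 11.64, 14.74, 17.84]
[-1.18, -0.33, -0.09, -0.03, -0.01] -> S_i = -1.18*0.28^i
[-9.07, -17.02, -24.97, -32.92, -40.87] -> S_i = -9.07 + -7.95*i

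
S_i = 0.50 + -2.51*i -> [0.5, -2.01, -4.52, -7.03, -9.54]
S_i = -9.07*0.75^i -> [-9.07, -6.8, -5.1, -3.83, -2.87]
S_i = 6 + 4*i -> [6, 10, 14, 18, 22]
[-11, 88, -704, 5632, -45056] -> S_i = -11*-8^i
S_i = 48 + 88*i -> [48, 136, 224, 312, 400]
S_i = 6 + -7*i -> [6, -1, -8, -15, -22]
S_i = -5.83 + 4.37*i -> [-5.83, -1.46, 2.91, 7.28, 11.65]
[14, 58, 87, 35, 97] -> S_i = Random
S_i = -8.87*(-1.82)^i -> [-8.87, 16.14, -29.38, 53.47, -97.32]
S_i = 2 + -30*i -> [2, -28, -58, -88, -118]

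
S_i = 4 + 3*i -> [4, 7, 10, 13, 16]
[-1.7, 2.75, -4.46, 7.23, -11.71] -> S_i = -1.70*(-1.62)^i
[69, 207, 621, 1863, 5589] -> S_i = 69*3^i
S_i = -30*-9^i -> [-30, 270, -2430, 21870, -196830]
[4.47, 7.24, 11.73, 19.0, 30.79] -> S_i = 4.47*1.62^i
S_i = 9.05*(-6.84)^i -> [9.05, -61.9, 423.41, -2896.12, 19809.48]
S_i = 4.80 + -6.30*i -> [4.8, -1.5, -7.8, -14.1, -20.4]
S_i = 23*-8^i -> [23, -184, 1472, -11776, 94208]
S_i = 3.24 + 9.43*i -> [3.24, 12.67, 22.1, 31.53, 40.96]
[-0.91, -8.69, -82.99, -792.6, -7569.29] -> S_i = -0.91*9.55^i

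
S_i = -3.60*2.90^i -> [-3.6, -10.44, -30.28, -87.8, -254.62]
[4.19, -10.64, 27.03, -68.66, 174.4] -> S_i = 4.19*(-2.54)^i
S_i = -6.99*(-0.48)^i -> [-6.99, 3.36, -1.61, 0.77, -0.37]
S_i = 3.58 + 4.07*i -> [3.58, 7.65, 11.72, 15.79, 19.86]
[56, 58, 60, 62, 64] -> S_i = 56 + 2*i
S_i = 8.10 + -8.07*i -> [8.1, 0.03, -8.04, -16.11, -24.18]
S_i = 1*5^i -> [1, 5, 25, 125, 625]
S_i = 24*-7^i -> [24, -168, 1176, -8232, 57624]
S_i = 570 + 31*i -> [570, 601, 632, 663, 694]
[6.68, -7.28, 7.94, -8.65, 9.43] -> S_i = 6.68*(-1.09)^i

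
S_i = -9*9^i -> [-9, -81, -729, -6561, -59049]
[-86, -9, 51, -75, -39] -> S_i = Random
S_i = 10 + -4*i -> [10, 6, 2, -2, -6]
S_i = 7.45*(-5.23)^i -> [7.45, -38.96, 203.78, -1065.76, 5573.95]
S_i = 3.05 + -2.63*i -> [3.05, 0.42, -2.21, -4.84, -7.47]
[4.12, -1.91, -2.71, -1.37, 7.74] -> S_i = Random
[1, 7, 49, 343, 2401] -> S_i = 1*7^i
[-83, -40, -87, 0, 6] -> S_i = Random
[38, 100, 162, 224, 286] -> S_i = 38 + 62*i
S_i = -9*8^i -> [-9, -72, -576, -4608, -36864]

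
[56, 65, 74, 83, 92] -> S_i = 56 + 9*i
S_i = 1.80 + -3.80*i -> [1.8, -2.0, -5.8, -9.6, -13.4]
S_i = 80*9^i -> [80, 720, 6480, 58320, 524880]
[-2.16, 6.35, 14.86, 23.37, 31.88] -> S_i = -2.16 + 8.51*i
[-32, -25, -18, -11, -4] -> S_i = -32 + 7*i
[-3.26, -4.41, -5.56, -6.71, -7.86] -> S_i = -3.26 + -1.15*i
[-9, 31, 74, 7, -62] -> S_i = Random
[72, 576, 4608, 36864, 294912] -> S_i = 72*8^i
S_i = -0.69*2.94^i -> [-0.69, -2.03, -5.96, -17.53, -51.55]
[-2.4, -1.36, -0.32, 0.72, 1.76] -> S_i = -2.40 + 1.04*i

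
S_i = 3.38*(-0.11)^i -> [3.38, -0.37, 0.04, -0.0, 0.0]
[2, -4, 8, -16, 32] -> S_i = 2*-2^i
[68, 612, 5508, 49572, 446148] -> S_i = 68*9^i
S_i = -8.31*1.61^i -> [-8.31, -13.38, -21.54, -34.68, -55.83]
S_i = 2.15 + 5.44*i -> [2.15, 7.59, 13.03, 18.47, 23.91]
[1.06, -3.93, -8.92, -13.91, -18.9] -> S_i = 1.06 + -4.99*i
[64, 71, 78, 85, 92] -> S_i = 64 + 7*i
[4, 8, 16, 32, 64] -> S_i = 4*2^i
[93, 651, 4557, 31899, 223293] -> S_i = 93*7^i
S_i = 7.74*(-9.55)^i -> [7.74, -73.92, 705.91, -6741.42, 64380.52]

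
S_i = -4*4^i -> [-4, -16, -64, -256, -1024]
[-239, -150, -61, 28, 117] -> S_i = -239 + 89*i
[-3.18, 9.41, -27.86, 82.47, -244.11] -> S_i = -3.18*(-2.96)^i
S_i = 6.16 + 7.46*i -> [6.16, 13.62, 21.08, 28.54, 36.0]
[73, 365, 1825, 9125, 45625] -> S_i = 73*5^i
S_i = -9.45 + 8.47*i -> [-9.45, -0.98, 7.49, 15.96, 24.43]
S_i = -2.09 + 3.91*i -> [-2.09, 1.82, 5.73, 9.64, 13.55]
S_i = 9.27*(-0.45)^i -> [9.27, -4.17, 1.88, -0.84, 0.38]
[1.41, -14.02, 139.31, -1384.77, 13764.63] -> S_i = 1.41*(-9.94)^i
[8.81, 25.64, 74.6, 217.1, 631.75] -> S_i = 8.81*2.91^i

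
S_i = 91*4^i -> [91, 364, 1456, 5824, 23296]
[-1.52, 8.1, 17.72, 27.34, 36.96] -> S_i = -1.52 + 9.62*i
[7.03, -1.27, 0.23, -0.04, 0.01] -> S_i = 7.03*(-0.18)^i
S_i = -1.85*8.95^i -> [-1.85, -16.56, -148.19, -1326.3, -11870.36]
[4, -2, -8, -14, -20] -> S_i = 4 + -6*i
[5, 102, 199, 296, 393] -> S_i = 5 + 97*i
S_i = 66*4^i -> [66, 264, 1056, 4224, 16896]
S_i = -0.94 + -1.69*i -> [-0.94, -2.63, -4.32, -6.01, -7.7]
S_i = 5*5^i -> [5, 25, 125, 625, 3125]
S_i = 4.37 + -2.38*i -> [4.37, 1.99, -0.39, -2.77, -5.15]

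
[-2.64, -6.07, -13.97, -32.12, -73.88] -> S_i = -2.64*2.30^i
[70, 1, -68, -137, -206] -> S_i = 70 + -69*i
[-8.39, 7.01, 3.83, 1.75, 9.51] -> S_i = Random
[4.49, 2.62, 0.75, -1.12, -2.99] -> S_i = 4.49 + -1.87*i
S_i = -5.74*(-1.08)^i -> [-5.74, 6.2, -6.7, 7.23, -7.81]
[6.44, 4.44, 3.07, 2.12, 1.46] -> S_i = 6.44*0.69^i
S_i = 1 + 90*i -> [1, 91, 181, 271, 361]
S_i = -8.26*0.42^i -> [-8.26, -3.47, -1.46, -0.61, -0.26]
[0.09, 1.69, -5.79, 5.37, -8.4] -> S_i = Random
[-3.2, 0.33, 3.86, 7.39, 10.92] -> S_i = -3.20 + 3.53*i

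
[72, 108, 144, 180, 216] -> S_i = 72 + 36*i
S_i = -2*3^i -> [-2, -6, -18, -54, -162]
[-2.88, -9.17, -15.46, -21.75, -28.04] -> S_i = -2.88 + -6.29*i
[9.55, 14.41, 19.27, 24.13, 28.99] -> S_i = 9.55 + 4.86*i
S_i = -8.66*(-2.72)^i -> [-8.66, 23.56, -64.07, 174.27, -474.02]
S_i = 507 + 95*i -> [507, 602, 697, 792, 887]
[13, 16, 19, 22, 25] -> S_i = 13 + 3*i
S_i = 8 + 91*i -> [8, 99, 190, 281, 372]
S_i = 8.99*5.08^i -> [8.99, 45.67, 232.0, 1178.56, 5987.07]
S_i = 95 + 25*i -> [95, 120, 145, 170, 195]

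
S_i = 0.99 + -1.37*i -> [0.99, -0.38, -1.75, -3.12, -4.49]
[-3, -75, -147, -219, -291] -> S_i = -3 + -72*i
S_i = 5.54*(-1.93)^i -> [5.54, -10.69, 20.64, -39.83, 76.87]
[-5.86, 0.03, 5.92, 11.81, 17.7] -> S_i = -5.86 + 5.89*i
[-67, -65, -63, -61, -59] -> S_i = -67 + 2*i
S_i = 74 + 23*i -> [74, 97, 120, 143, 166]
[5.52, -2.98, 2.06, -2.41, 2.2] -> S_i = Random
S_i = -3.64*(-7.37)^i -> [-3.64, 26.83, -197.71, 1457.15, -10739.19]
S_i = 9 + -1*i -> [9, 8, 7, 6, 5]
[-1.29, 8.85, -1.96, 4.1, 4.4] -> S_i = Random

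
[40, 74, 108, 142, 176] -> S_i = 40 + 34*i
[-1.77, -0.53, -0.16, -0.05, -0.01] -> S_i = -1.77*0.30^i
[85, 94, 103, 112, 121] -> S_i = 85 + 9*i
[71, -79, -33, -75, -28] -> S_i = Random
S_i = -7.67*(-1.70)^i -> [-7.67, 13.04, -22.17, 37.68, -64.06]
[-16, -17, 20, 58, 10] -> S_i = Random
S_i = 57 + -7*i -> [57, 50, 43, 36, 29]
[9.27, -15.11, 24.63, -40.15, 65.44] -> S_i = 9.27*(-1.63)^i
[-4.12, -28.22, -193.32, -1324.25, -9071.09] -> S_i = -4.12*6.85^i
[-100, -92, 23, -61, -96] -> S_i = Random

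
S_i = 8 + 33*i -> [8, 41, 74, 107, 140]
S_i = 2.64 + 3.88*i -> [2.64, 6.52, 10.4, 14.28, 18.16]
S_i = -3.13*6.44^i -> [-3.13, -20.16, -129.81, -835.99, -5383.79]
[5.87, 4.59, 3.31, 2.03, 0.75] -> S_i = 5.87 + -1.28*i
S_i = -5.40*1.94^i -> [-5.4, -10.48, -20.32, -39.43, -76.49]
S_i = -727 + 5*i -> [-727, -722, -717, -712, -707]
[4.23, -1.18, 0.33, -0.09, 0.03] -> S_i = 4.23*(-0.28)^i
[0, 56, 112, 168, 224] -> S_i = 0 + 56*i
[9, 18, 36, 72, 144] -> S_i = 9*2^i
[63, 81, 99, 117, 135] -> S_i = 63 + 18*i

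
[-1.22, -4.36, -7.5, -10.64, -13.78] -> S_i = -1.22 + -3.14*i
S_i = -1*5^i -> [-1, -5, -25, -125, -625]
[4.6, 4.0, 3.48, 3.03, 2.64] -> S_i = 4.60*0.87^i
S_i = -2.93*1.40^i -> [-2.93, -4.1, -5.74, -8.04, -11.26]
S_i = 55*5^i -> [55, 275, 1375, 6875, 34375]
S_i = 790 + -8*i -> [790, 782, 774, 766, 758]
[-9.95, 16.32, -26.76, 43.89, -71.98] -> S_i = -9.95*(-1.64)^i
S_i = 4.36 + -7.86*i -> [4.36, -3.5, -11.36, -19.22, -27.08]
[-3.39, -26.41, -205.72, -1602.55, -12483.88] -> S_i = -3.39*7.79^i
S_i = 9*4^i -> [9, 36, 144, 576, 2304]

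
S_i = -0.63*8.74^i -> [-0.63, -5.51, -48.12, -420.61, -3676.09]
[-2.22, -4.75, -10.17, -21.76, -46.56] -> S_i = -2.22*2.14^i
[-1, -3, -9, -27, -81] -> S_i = -1*3^i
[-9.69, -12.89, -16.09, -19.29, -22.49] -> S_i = -9.69 + -3.20*i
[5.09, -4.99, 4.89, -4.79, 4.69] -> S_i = 5.09*(-0.98)^i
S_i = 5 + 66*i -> [5, 71, 137, 203, 269]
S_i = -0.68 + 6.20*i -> [-0.68, 5.52, 11.72, 17.92, 24.12]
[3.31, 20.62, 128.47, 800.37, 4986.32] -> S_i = 3.31*6.23^i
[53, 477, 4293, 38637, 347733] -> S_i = 53*9^i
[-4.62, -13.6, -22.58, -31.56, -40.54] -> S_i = -4.62 + -8.98*i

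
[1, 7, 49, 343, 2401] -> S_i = 1*7^i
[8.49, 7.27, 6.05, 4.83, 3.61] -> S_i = 8.49 + -1.22*i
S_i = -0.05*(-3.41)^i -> [-0.05, 0.17, -0.58, 1.98, -6.76]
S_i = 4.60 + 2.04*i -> [4.6, 6.64, 8.68, 10.72, 12.76]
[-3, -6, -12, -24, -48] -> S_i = -3*2^i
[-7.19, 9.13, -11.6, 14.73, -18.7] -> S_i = -7.19*(-1.27)^i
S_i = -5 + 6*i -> [-5, 1, 7, 13, 19]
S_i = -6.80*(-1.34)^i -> [-6.8, 9.11, -12.21, 16.36, -21.92]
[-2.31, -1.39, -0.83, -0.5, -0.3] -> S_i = -2.31*0.60^i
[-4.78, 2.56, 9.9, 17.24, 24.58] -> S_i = -4.78 + 7.34*i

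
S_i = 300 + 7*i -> [300, 307, 314, 321, 328]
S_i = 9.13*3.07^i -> [9.13, 28.03, 86.05, 264.17, 811.01]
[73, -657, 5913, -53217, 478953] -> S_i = 73*-9^i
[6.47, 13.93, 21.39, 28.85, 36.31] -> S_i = 6.47 + 7.46*i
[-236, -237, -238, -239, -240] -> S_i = -236 + -1*i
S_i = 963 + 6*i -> [963, 969, 975, 981, 987]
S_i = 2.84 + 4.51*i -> [2.84, 7.35, 11.86, 16.37, 20.88]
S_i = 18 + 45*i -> [18, 63, 108, 153, 198]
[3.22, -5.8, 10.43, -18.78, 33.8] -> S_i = 3.22*(-1.80)^i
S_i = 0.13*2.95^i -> [0.13, 0.38, 1.13, 3.34, 9.85]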